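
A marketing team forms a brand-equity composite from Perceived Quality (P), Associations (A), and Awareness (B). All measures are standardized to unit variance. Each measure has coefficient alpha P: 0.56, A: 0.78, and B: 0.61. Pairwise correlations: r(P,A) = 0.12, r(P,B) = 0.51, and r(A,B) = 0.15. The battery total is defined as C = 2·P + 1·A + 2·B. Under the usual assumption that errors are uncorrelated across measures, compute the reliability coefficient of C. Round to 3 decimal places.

Var(C) = 2² + 1 + 2² + 2·[2·0.12 + 4·0.51 + 2·0.15] = 9 + 5.16 = 14.16.
Because errors are independent across components, Cov(Tᵢ,Tⱼ) = Cov(Xᵢ,Xⱼ); the off-diagonal part of the true-score variance is the same as above.
True-score variance = [2²·0.56 + 0.78 + 2²·0.61] + 5.16 = 5.46 + 5.16 = 10.62.
Reliability = 10.62 / 14.16 = 0.750.

0.750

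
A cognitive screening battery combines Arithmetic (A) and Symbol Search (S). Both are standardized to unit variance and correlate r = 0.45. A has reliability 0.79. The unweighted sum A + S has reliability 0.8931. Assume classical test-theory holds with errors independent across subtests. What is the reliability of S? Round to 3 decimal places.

0.900

Var(A+S) = 2 + 2·0.45 = 2.900.
True-score variance = ρ_A + ρ_S + 2·0.45, so 0.8931 = (0.79 + ρ_S + 0.90) / 2.900.
ρ_S = 0.8931·2.900 − 0.79 − 0.90 = 0.900.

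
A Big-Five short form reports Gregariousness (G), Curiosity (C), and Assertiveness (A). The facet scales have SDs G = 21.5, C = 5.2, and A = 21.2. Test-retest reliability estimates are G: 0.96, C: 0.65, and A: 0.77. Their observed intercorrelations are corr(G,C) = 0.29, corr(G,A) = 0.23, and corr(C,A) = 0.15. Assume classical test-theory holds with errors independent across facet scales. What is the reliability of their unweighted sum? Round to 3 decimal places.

0.895

Var(G+C+A) = 21.5² + 5.2² + 21.2² + 2·[21.5·5.2·0.29 + 21.5·21.2·0.23 + 5.2·21.2·0.15] = 938.73 + 307.584 = 1246.31.
Because errors are independent across components, Cov(Tᵢ,Tⱼ) = Cov(Xᵢ,Xⱼ); the off-diagonal part of the true-score variance is the same as above.
True-score variance = [21.5²·0.96 + 5.2²·0.65 + 21.2²·0.77] + 307.584 = 807.405 + 307.584 = 1114.99.
Reliability = 1114.99 / 1246.31 = 0.895.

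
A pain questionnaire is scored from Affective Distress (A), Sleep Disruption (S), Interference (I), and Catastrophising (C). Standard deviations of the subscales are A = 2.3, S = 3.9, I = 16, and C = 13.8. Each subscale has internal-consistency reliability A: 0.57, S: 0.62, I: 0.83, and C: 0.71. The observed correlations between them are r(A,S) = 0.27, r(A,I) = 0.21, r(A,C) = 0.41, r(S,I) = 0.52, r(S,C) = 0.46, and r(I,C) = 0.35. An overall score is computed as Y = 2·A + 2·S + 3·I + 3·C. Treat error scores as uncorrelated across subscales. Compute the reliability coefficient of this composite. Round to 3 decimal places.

0.857

Var(Y) = 2²·2.3² + 2²·3.9² + 3²·16² + 3²·13.8² + 2·[4·2.3·3.9·0.27 + 6·2.3·16·0.21 + 6·2.3·13.8·0.41 + 6·3.9·16·0.52 + 6·3.9·13.8·0.46 + 9·16·13.8·0.35] = 4099.96 + 2345.77 = 6445.73.
Because errors are independent across components, Cov(Tᵢ,Tⱼ) = Cov(Xᵢ,Xⱼ); the off-diagonal part of the true-score variance is the same as above.
True-score variance = [2²·2.3²·0.57 + 2²·3.9²·0.62 + 3²·16²·0.83 + 3²·13.8²·0.71] + 2345.77 = 3179.01 + 2345.77 = 5524.79.
Reliability = 5524.79 / 6445.73 = 0.857.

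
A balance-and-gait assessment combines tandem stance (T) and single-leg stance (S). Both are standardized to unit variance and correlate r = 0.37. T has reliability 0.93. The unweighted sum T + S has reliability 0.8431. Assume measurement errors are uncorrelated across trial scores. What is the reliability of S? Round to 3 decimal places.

0.640

Var(T+S) = 2 + 2·0.37 = 2.740.
True-score variance = ρ_T + ρ_S + 2·0.37, so 0.8431 = (0.93 + ρ_S + 0.74) / 2.740.
ρ_S = 0.8431·2.740 − 0.93 − 0.74 = 0.640.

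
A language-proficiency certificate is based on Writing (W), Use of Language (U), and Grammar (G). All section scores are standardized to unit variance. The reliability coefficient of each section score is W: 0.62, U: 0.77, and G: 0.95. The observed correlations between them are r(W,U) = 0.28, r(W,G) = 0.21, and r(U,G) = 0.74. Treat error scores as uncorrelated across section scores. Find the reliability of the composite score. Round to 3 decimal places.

Var(W+U+G) = 3 + 2·[0.28 + 0.21 + 0.74] = 3 + 2.46 = 5.46.
With uncorrelated errors the cross-covariances are all true-score covariance, so they carry over unchanged; only the diagonal terms shrink to ρᵢσᵢ².
True-score variance = [0.62 + 0.77 + 0.95] + 2.46 = 2.34 + 2.46 = 4.8.
Reliability = 4.8 / 5.46 = 0.879.

0.879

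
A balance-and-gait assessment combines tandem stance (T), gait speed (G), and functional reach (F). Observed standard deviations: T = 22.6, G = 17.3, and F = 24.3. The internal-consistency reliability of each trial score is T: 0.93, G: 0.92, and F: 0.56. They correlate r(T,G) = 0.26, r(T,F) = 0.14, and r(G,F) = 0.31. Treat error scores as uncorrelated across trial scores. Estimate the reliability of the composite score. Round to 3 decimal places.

Var(T+G+F) = 22.6² + 17.3² + 24.3² + 2·[22.6·17.3·0.26 + 22.6·24.3·0.14 + 17.3·24.3·0.31] = 1400.54 + 617.722 = 2018.26.
Because errors are independent across components, Cov(Tᵢ,Tⱼ) = Cov(Xᵢ,Xⱼ); the off-diagonal part of the true-score variance is the same as above.
True-score variance = [22.6²·0.93 + 17.3²·0.92 + 24.3²·0.56] + 617.722 = 1081.03 + 617.722 = 1698.75.
Reliability = 1698.75 / 2018.26 = 0.842.

0.842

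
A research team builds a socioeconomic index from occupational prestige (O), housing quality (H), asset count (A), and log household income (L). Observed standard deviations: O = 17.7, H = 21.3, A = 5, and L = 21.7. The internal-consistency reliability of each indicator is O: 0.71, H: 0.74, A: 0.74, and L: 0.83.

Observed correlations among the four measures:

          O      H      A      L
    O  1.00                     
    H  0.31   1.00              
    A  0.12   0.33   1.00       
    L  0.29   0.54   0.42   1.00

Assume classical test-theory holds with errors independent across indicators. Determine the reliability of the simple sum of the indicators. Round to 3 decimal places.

0.877

Var(O+H+A+L) = 17.7² + 21.3² + 5² + 21.7² + 2·[17.7·21.3·0.31 + 17.7·5·0.12 + 17.7·21.7·0.29 + 21.3·5·0.33 + 21.3·21.7·0.54 + 5·21.7·0.42] = 1262.87 + 1138.38 = 2401.25.
Because errors are independent across components, Cov(Tᵢ,Tⱼ) = Cov(Xᵢ,Xⱼ); the off-diagonal part of the true-score variance is the same as above.
True-score variance = [17.7²·0.71 + 21.3²·0.74 + 5²·0.74 + 21.7²·0.83] + 1138.38 = 967.505 + 1138.38 = 2105.88.
Reliability = 2105.88 / 2401.25 = 0.877.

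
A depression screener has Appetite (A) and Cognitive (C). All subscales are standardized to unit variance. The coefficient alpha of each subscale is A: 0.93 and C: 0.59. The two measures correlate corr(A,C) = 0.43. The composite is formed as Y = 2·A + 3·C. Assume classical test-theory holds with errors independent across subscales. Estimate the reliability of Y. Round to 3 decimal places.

Var(Y) = 2² + 3² + 2·[6·0.43] = 13 + 5.16 = 18.16.
Under uncorrelated errors the observed covariances equal the true-score covariances, so only the own-variance terms attenuate.
True-score variance = [2²·0.93 + 3²·0.59] + 5.16 = 9.03 + 5.16 = 14.19.
Reliability = 14.19 / 18.16 = 0.781.

0.781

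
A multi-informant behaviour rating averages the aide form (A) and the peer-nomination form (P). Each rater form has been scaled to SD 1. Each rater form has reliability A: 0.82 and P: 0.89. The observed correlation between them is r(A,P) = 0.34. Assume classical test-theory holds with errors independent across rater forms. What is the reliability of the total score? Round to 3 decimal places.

Var(A+P) = 2 + 2·[0.34] = 2 + 0.68 = 2.68.
Because errors are independent across components, Cov(Tᵢ,Tⱼ) = Cov(Xᵢ,Xⱼ); the off-diagonal part of the true-score variance is the same as above.
True-score variance = [0.82 + 0.89] + 0.68 = 1.71 + 0.68 = 2.39.
Reliability = 2.39 / 2.68 = 0.892.

0.892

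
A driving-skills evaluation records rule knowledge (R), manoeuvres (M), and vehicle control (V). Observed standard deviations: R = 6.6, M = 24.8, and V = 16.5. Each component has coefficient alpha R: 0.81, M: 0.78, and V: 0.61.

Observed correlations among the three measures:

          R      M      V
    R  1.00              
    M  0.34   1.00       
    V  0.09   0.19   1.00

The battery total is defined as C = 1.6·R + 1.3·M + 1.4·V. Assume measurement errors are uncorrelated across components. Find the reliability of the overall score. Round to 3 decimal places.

Var(C) = 1.6²·6.6² + 1.3²·24.8² + 1.4²·16.5² + 2·[2.08·6.6·24.8·0.34 + 2.24·6.6·16.5·0.09 + 1.82·24.8·16.5·0.19] = 1684.54 + 558.42 = 2242.96.
Because errors are independent across components, Cov(Tᵢ,Tⱼ) = Cov(Xᵢ,Xⱼ); the off-diagonal part of the true-score variance is the same as above.
True-score variance = [1.6²·6.6²·0.81 + 1.3²·24.8²·0.78 + 1.4²·16.5²·0.61] + 558.42 = 1226.57 + 558.42 = 1784.99.
Reliability = 1784.99 / 2242.96 = 0.796.

0.796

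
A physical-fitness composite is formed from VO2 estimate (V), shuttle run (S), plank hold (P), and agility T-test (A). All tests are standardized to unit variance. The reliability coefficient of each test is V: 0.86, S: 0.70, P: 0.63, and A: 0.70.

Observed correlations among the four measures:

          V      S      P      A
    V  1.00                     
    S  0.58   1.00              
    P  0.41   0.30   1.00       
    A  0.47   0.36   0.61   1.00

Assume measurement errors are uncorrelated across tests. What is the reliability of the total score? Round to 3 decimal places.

0.883

Var(V+S+P+A) = 4 + 2·[0.58 + 0.41 + 0.47 + 0.30 + 0.36 + 0.61] = 4 + 5.46 = 9.46.
With uncorrelated errors the cross-covariances are all true-score covariance, so they carry over unchanged; only the diagonal terms shrink to ρᵢσᵢ².
True-score variance = [0.86 + 0.70 + 0.63 + 0.70] + 5.46 = 2.89 + 5.46 = 8.35.
Reliability = 8.35 / 9.46 = 0.883.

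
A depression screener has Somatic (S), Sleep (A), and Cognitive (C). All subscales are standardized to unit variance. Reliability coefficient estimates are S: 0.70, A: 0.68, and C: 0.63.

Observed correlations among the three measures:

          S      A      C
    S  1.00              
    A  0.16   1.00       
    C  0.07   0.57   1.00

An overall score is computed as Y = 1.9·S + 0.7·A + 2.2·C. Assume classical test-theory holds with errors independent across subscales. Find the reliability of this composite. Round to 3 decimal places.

Var(Y) = 1.9² + 0.7² + 2.2² + 2·[1.33·0.16 + 4.18·0.07 + 1.54·0.57] = 8.94 + 2.7664 = 11.7064.
With uncorrelated errors the cross-covariances are all true-score covariance, so they carry over unchanged; only the diagonal terms shrink to ρᵢσᵢ².
True-score variance = [1.9²·0.70 + 0.7²·0.68 + 2.2²·0.63] + 2.7664 = 5.9094 + 2.7664 = 8.6758.
Reliability = 8.6758 / 11.7064 = 0.741.

0.741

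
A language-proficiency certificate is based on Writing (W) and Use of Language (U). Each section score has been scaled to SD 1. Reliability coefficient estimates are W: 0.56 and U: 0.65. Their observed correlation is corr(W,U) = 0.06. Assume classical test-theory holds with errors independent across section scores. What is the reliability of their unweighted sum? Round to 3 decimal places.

Var(W+U) = 2 + 2·[0.06] = 2 + 0.12 = 2.12.
Because errors are independent across components, Cov(Tᵢ,Tⱼ) = Cov(Xᵢ,Xⱼ); the off-diagonal part of the true-score variance is the same as above.
True-score variance = [0.56 + 0.65] + 0.12 = 1.21 + 0.12 = 1.33.
Reliability = 1.33 / 2.12 = 0.627.

0.627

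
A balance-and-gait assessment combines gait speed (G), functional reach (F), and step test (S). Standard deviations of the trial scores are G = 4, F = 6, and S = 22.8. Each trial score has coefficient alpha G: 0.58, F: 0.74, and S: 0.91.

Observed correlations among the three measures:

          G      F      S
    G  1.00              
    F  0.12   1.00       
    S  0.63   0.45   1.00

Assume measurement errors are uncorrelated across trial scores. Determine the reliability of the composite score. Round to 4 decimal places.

0.9229

Var(G+F+S) = 4² + 6² + 22.8² + 2·[4·6·0.12 + 4·22.8·0.63 + 6·22.8·0.45] = 571.84 + 243.792 = 815.632.
Under uncorrelated errors the observed covariances equal the true-score covariances, so only the own-variance terms attenuate.
True-score variance = [4²·0.58 + 6²·0.74 + 22.8²·0.91] + 243.792 = 508.974 + 243.792 = 752.766.
Reliability = 752.766 / 815.632 = 0.9229.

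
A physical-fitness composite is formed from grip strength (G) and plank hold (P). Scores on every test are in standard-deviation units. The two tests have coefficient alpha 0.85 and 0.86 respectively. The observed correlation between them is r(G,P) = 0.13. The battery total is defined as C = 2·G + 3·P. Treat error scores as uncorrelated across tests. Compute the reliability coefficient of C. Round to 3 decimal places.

Var(C) = 2² + 3² + 2·[6·0.13] = 13 + 1.56 = 14.56.
With uncorrelated errors the cross-covariances are all true-score covariance, so they carry over unchanged; only the diagonal terms shrink to ρᵢσᵢ².
True-score variance = [2²·0.85 + 3²·0.86] + 1.56 = 11.14 + 1.56 = 12.7.
Reliability = 12.7 / 14.56 = 0.872.

0.872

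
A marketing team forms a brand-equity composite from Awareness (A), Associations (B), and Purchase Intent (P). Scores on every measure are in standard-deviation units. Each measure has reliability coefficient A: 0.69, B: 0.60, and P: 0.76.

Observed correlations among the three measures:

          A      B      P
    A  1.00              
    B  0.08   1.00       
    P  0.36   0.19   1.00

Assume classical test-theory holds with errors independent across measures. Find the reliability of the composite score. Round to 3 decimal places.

0.777

Var(A+B+P) = 3 + 2·[0.08 + 0.36 + 0.19] = 3 + 1.26 = 4.26.
With uncorrelated errors the cross-covariances are all true-score covariance, so they carry over unchanged; only the diagonal terms shrink to ρᵢσᵢ².
True-score variance = [0.69 + 0.60 + 0.76] + 1.26 = 2.05 + 1.26 = 3.31.
Reliability = 3.31 / 4.26 = 0.777.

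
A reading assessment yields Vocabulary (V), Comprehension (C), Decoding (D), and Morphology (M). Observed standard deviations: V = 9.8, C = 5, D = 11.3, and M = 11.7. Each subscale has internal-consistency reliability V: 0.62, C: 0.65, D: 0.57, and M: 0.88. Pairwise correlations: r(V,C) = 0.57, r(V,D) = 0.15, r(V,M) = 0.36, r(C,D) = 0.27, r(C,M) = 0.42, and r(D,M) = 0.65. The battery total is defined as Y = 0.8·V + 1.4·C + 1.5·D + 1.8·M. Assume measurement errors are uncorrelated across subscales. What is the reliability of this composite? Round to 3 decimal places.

Var(Y) = 0.8²·9.8² + 1.4²·5² + 1.5²·11.3² + 1.8²·11.7² + 2·[1.12·9.8·5·0.57 + 1.2·9.8·11.3·0.15 + 1.44·9.8·11.7·0.36 + 2.1·5·11.3·0.27 + 2.52·5·11.7·0.42 + 2.7·11.3·11.7·0.65] = 841.292 + 873.27 = 1714.56.
Because errors are independent across components, Cov(Tᵢ,Tⱼ) = Cov(Xᵢ,Xⱼ); the off-diagonal part of the true-score variance is the same as above.
True-score variance = [0.8²·9.8²·0.62 + 1.4²·5²·0.65 + 1.5²·11.3²·0.57 + 1.8²·11.7²·0.88] + 873.27 = 624.022 + 873.27 = 1497.29.
Reliability = 1497.29 / 1714.56 = 0.873.

0.873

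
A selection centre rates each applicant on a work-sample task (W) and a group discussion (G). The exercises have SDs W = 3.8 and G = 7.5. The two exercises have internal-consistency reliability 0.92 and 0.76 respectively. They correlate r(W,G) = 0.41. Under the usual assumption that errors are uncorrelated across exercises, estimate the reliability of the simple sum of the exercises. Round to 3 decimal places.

Var(W+G) = 3.8² + 7.5² + 2·[3.8·7.5·0.41] = 70.69 + 23.37 = 94.06.
Because errors are independent across components, Cov(Tᵢ,Tⱼ) = Cov(Xᵢ,Xⱼ); the off-diagonal part of the true-score variance is the same as above.
True-score variance = [3.8²·0.92 + 7.5²·0.76] + 23.37 = 56.0348 + 23.37 = 79.4048.
Reliability = 79.4048 / 94.06 = 0.844.

0.844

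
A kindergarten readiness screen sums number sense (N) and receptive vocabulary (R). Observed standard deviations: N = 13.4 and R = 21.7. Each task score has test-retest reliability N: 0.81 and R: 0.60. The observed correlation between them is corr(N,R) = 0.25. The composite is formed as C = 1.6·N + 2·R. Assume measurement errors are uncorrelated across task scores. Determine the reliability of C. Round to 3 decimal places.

Var(C) = 1.6²·13.4² + 2²·21.7² + 2·[3.2·13.4·21.7·0.25] = 2343.23 + 465.248 = 2808.48.
Because errors are independent across components, Cov(Tᵢ,Tⱼ) = Cov(Xᵢ,Xⱼ); the off-diagonal part of the true-score variance is the same as above.
True-score variance = [1.6²·13.4²·0.81 + 2²·21.7²·0.60] + 465.248 = 1502.47 + 465.248 = 1967.72.
Reliability = 1967.72 / 2808.48 = 0.701.

0.701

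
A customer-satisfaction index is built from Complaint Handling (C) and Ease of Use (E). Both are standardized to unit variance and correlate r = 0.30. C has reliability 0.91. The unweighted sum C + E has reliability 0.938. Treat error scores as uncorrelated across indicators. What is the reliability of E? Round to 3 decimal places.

Var(C+E) = 2 + 2·0.30 = 2.600.
True-score variance = ρ_C + ρ_E + 2·0.30, so 0.938 = (0.91 + ρ_E + 0.60) / 2.600.
ρ_E = 0.938·2.600 − 0.91 − 0.60 = 0.929.

0.929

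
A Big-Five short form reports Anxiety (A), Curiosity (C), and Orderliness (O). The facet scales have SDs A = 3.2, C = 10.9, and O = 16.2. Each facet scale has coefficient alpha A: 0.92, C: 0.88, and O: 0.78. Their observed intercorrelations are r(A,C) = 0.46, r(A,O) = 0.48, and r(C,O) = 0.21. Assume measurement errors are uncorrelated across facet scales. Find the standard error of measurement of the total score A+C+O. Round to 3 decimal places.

Var(total) = 391.49 + 156.02 = 547.51.
True-score variance = 318.677 + 156.02 = 474.696, so reliability = 0.8670.
Error variance = 547.51 − 474.696 = 72.8132; SEM = √72.8132 = 8.533.

8.533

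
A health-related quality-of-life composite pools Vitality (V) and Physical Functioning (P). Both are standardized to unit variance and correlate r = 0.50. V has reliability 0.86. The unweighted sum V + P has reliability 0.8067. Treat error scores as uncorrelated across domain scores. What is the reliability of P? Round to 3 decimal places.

Var(V+P) = 2 + 2·0.50 = 3.000.
True-score variance = ρ_V + ρ_P + 2·0.50, so 0.8067 = (0.86 + ρ_P + 1.00) / 3.000.
ρ_P = 0.8067·3.000 − 0.86 − 1.00 = 0.560.

0.560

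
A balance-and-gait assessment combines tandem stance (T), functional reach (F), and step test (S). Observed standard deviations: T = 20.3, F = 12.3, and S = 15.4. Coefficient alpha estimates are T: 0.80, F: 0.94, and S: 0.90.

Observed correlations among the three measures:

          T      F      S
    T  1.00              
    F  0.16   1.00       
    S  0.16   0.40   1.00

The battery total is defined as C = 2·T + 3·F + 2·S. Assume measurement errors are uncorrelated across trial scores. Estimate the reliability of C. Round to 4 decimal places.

0.9119

Var(C) = 2²·20.3² + 3²·12.3² + 2²·15.4² + 2·[6·20.3·12.3·0.16 + 4·20.3·15.4·0.16 + 6·12.3·15.4·0.40] = 3958.61 + 1788.77 = 5747.38.
Because errors are independent across components, Cov(Tᵢ,Tⱼ) = Cov(Xᵢ,Xⱼ); the off-diagonal part of the true-score variance is the same as above.
True-score variance = [2²·20.3²·0.80 + 3²·12.3²·0.94 + 2²·15.4²·0.90] + 1788.77 = 3452.38 + 1788.77 = 5241.15.
Reliability = 5241.15 / 5747.38 = 0.9119.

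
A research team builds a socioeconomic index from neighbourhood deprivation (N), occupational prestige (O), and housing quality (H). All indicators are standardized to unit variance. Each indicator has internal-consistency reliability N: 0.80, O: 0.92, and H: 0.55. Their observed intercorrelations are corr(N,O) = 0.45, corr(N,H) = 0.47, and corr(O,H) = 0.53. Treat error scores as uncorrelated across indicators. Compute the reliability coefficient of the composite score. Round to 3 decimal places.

Var(N+O+H) = 3 + 2·[0.45 + 0.47 + 0.53] = 3 + 2.9 = 5.9.
Because errors are independent across components, Cov(Tᵢ,Tⱼ) = Cov(Xᵢ,Xⱼ); the off-diagonal part of the true-score variance is the same as above.
True-score variance = [0.80 + 0.92 + 0.55] + 2.9 = 2.27 + 2.9 = 5.17.
Reliability = 5.17 / 5.9 = 0.876.

0.876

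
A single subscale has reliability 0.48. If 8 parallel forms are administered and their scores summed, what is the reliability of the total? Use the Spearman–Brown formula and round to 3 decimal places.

ρ_k = kρ / (1 + (k−1)ρ) = 8·0.48 / (1 + 7·0.48) = 3.840 / 4.360 = 0.881.

0.881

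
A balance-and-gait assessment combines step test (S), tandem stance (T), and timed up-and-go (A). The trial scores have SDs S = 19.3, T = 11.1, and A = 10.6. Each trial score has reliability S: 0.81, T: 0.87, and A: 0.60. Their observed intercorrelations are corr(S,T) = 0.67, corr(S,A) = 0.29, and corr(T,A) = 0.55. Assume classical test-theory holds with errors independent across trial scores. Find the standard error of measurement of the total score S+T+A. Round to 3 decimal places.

Var(total) = 608.06 + 535.151 = 1143.21.
True-score variance = 476.326 + 535.151 = 1011.48, so reliability = 0.8848.
Error variance = 1143.21 − 1011.48 = 131.734; SEM = √131.734 = 11.478.

11.478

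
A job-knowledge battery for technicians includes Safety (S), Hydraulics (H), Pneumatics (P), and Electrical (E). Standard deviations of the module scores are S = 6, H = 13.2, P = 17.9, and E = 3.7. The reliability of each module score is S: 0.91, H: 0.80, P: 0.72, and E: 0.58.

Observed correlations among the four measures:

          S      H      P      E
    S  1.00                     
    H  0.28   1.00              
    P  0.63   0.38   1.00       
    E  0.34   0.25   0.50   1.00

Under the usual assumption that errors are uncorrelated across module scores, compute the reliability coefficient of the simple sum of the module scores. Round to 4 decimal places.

0.8677

Var(S+H+P+E) = 6² + 13.2² + 17.9² + 3.7² + 2·[6·13.2·0.28 + 6·17.9·0.63 + 6·3.7·0.34 + 13.2·17.9·0.38 + 13.2·3.7·0.25 + 17.9·3.7·0.50] = 544.34 + 464.995 = 1009.33.
Under uncorrelated errors the observed covariances equal the true-score covariances, so only the own-variance terms attenuate.
True-score variance = [6²·0.91 + 13.2²·0.80 + 17.9²·0.72 + 3.7²·0.58] + 464.995 = 410.787 + 464.995 = 875.782.
Reliability = 875.782 / 1009.33 = 0.8677.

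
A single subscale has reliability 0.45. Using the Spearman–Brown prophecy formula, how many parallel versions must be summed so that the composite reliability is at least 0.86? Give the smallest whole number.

k ≥ ρ*(1−ρ₁)/(ρ₁(1−ρ*)) = 0.86·0.55 / (0.45·0.14) = 7.508.
Smallest integer k = 8.

8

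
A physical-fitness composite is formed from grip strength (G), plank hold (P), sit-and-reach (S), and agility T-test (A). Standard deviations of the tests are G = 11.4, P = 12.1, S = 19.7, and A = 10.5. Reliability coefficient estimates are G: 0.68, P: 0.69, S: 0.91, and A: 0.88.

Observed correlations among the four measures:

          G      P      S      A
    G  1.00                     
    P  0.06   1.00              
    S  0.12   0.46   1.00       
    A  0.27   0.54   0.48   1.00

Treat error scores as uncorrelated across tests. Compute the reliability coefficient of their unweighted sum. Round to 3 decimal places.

0.908

Var(G+P+S+A) = 11.4² + 12.1² + 19.7² + 10.5² + 2·[11.4·12.1·0.06 + 11.4·19.7·0.12 + 11.4·10.5·0.27 + 12.1·19.7·0.46 + 12.1·10.5·0.54 + 19.7·10.5·0.48] = 774.71 + 690.18 = 1464.89.
Because errors are independent across components, Cov(Tᵢ,Tⱼ) = Cov(Xᵢ,Xⱼ); the off-diagonal part of the true-score variance is the same as above.
True-score variance = [11.4²·0.68 + 12.1²·0.69 + 19.7²·0.91 + 10.5²·0.88] + 690.18 = 639.578 + 690.18 = 1329.76.
Reliability = 1329.76 / 1464.89 = 0.908.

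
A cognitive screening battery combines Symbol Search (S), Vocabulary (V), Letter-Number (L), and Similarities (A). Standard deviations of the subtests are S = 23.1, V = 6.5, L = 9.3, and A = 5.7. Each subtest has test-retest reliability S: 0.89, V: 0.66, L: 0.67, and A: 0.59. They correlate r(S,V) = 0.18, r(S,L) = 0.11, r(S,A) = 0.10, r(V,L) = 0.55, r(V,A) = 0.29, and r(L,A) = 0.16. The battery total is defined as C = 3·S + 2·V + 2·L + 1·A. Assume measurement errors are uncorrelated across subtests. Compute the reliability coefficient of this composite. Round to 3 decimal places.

Var(C) = 3²·23.1² + 2²·6.5² + 2²·9.3² + 5.7² + 2·[6·23.1·6.5·0.18 + 6·23.1·9.3·0.11 + 3·23.1·5.7·0.10 + 4·6.5·9.3·0.55 + 2·6.5·5.7·0.29 + 2·9.3·5.7·0.16] = 5349.94 + 1029.79 = 6379.73.
Under uncorrelated errors the observed covariances equal the true-score covariances, so only the own-variance terms attenuate.
True-score variance = [3²·23.1²·0.89 + 2²·6.5²·0.66 + 2²·9.3²·0.67 + 5.7²·0.59] + 1029.79 = 4636.72 + 1029.79 = 5666.5.
Reliability = 5666.5 / 6379.73 = 0.888.

0.888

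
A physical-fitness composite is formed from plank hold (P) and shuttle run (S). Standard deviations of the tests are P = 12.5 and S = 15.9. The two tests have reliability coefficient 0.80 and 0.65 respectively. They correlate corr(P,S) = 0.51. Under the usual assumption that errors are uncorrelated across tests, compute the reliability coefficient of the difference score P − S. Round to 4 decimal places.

0.4197

Var(P−S) = 12.5² + 15.9² − 2·12.5·15.9·0.51 = 409.06 − 202.725 = 206.335.
Under uncorrelated errors the observed covariances equal the true-score covariances, so only the own-variance terms attenuate.
True-score variance = [12.5²·0.80 + 15.9²·0.65] − 202.725 = 289.327 − 202.725 = 86.6015.
Reliability = 86.6015 / 206.335 = 0.4197.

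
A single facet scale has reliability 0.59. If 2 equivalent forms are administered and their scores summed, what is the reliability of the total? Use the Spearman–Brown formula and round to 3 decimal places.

ρ_k = kρ / (1 + (k−1)ρ) = 2·0.59 / (1 + 1·0.59) = 1.180 / 1.590 = 0.742.

0.742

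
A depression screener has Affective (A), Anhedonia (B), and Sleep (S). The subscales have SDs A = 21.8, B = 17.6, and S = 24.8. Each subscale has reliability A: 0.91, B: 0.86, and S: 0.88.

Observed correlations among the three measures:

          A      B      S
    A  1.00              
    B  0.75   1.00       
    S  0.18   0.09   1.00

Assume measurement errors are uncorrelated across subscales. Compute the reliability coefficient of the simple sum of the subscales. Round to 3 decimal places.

Var(A+B+S) = 21.8² + 17.6² + 24.8² + 2·[21.8·17.6·0.75 + 21.8·24.8·0.18 + 17.6·24.8·0.09] = 1400.04 + 848.717 = 2248.76.
Under uncorrelated errors the observed covariances equal the true-score covariances, so only the own-variance terms attenuate.
True-score variance = [21.8²·0.91 + 17.6²·0.86 + 24.8²·0.88] + 848.717 = 1240.1 + 848.717 = 2088.81.
Reliability = 2088.81 / 2248.76 = 0.929.

0.929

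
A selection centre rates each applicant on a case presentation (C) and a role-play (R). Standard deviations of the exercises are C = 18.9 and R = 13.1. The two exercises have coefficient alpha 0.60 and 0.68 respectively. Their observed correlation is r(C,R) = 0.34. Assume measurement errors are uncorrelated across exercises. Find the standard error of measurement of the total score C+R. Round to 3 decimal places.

Var(total) = 528.82 + 168.361 = 697.181.
True-score variance = 331.021 + 168.361 = 499.382, so reliability = 0.7163.
Error variance = 697.181 − 499.382 = 197.799; SEM = √197.799 = 14.064.

14.064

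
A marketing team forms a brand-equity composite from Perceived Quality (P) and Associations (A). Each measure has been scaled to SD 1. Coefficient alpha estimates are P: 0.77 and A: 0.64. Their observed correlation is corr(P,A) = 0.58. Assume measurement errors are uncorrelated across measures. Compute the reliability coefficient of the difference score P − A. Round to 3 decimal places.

Var(P−A) = 1 + 1 − 2·0.58 = 2 − 1.16 = 0.84.
Because errors are independent across components, Cov(Tᵢ,Tⱼ) = Cov(Xᵢ,Xⱼ); the off-diagonal part of the true-score variance is the same as above.
True-score variance = [0.77 + 0.64] − 1.16 = 1.41 − 1.16 = 0.25.
Reliability = 0.25 / 0.84 = 0.298.

0.298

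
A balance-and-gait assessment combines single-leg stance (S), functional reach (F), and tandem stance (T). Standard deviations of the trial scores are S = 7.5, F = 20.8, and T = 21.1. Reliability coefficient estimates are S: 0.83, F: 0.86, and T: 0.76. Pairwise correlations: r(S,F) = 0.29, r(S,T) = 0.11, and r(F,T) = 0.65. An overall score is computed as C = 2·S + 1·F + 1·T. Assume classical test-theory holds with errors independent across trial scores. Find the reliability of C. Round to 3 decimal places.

0.893

Var(C) = 2²·7.5² + 20.8² + 21.1² + 2·[2·7.5·20.8·0.29 + 2·7.5·21.1·0.11 + 20.8·21.1·0.65] = 1102.85 + 821.134 = 1923.98.
Because errors are independent across components, Cov(Tᵢ,Tⱼ) = Cov(Xᵢ,Xⱼ); the off-diagonal part of the true-score variance is the same as above.
True-score variance = [2²·7.5²·0.83 + 20.8²·0.86 + 21.1²·0.76] + 821.134 = 897.18 + 821.134 = 1718.31.
Reliability = 1718.31 / 1923.98 = 0.893.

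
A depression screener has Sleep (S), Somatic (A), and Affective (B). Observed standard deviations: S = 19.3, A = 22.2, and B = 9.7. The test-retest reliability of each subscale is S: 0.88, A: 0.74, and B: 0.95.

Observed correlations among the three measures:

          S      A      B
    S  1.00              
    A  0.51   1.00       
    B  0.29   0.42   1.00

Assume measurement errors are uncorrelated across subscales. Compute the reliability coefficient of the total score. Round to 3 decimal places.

Var(S+A+B) = 19.3² + 22.2² + 9.7² + 2·[19.3·22.2·0.51 + 19.3·9.7·0.29 + 22.2·9.7·0.42] = 959.42 + 726.497 = 1685.92.
Under uncorrelated errors the observed covariances equal the true-score covariances, so only the own-variance terms attenuate.
True-score variance = [19.3²·0.88 + 22.2²·0.74 + 9.7²·0.95] + 726.497 = 781.878 + 726.497 = 1508.37.
Reliability = 1508.37 / 1685.92 = 0.895.

0.895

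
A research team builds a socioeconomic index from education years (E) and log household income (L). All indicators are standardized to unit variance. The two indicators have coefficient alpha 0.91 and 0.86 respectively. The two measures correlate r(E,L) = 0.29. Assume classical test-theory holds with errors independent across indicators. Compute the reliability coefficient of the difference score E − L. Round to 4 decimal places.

0.8380

Var(E−L) = 1 + 1 − 2·0.29 = 2 − 0.58 = 1.42.
Under uncorrelated errors the observed covariances equal the true-score covariances, so only the own-variance terms attenuate.
True-score variance = [0.91 + 0.86] − 0.58 = 1.77 − 0.58 = 1.19.
Reliability = 1.19 / 1.42 = 0.8380.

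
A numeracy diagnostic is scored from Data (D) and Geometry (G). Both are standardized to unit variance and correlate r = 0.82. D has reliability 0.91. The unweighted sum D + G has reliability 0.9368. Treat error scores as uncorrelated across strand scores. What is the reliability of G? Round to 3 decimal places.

Var(D+G) = 2 + 2·0.82 = 3.640.
True-score variance = ρ_D + ρ_G + 2·0.82, so 0.9368 = (0.91 + ρ_G + 1.64) / 3.640.
ρ_G = 0.9368·3.640 − 0.91 − 1.64 = 0.860.

0.860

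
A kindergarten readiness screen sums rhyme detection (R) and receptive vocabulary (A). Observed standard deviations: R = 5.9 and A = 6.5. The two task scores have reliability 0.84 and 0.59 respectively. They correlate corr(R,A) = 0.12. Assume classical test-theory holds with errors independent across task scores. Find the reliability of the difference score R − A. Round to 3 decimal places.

0.663

Var(R−A) = 5.9² + 6.5² − 2·5.9·6.5·0.12 = 77.06 − 9.204 = 67.856.
Under uncorrelated errors the observed covariances equal the true-score covariances, so only the own-variance terms attenuate.
True-score variance = [5.9²·0.84 + 6.5²·0.59] − 9.204 = 54.1679 − 9.204 = 44.9639.
Reliability = 44.9639 / 67.856 = 0.663.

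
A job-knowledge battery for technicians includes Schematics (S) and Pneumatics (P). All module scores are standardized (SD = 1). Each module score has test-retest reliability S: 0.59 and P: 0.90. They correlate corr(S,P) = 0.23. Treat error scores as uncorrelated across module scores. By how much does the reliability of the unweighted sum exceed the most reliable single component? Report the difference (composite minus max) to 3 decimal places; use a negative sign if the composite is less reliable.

-0.107

Var(sum) = 2 + 0.46 = 2.46; true-score variance = 1.49 + 0.46 = 1.95; composite reliability = 0.7927.
Max component reliability = 0.9000.
Difference = 0.7927 − 0.9000 = -0.107.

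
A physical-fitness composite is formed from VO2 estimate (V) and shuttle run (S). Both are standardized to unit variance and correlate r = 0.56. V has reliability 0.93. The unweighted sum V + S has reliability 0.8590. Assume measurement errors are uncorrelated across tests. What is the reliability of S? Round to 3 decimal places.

0.630

Var(V+S) = 2 + 2·0.56 = 3.120.
True-score variance = ρ_V + ρ_S + 2·0.56, so 0.8590 = (0.93 + ρ_S + 1.12) / 3.120.
ρ_S = 0.8590·3.120 − 0.93 − 1.12 = 0.630.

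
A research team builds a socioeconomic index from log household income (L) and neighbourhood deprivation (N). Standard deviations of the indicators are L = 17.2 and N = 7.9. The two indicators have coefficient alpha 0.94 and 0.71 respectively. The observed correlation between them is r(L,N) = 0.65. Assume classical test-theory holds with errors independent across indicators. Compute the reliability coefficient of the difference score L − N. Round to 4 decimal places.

0.8026

Var(L−N) = 17.2² + 7.9² − 2·17.2·7.9·0.65 = 358.25 − 176.644 = 181.606.
Under uncorrelated errors the observed covariances equal the true-score covariances, so only the own-variance terms attenuate.
True-score variance = [17.2²·0.94 + 7.9²·0.71] − 176.644 = 322.401 − 176.644 = 145.757.
Reliability = 145.757 / 181.606 = 0.8026.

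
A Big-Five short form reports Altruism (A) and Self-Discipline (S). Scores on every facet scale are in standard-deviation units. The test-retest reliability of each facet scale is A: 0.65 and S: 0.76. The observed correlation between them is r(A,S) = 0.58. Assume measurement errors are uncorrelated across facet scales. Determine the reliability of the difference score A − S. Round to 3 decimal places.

0.298

Var(A−S) = 1 + 1 − 2·0.58 = 2 − 1.16 = 0.84.
With uncorrelated errors the cross-covariances are all true-score covariance, so they carry over unchanged; only the diagonal terms shrink to ρᵢσᵢ².
True-score variance = [0.65 + 0.76] − 1.16 = 1.41 − 1.16 = 0.25.
Reliability = 0.25 / 0.84 = 0.298.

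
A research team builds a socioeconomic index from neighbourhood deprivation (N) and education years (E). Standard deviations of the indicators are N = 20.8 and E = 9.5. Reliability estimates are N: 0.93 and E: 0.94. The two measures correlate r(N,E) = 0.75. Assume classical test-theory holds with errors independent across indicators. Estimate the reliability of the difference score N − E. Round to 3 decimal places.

0.842

Var(N−E) = 20.8² + 9.5² − 2·20.8·9.5·0.75 = 522.89 − 296.4 = 226.49.
Under uncorrelated errors the observed covariances equal the true-score covariances, so only the own-variance terms attenuate.
True-score variance = [20.8²·0.93 + 9.5²·0.94] − 296.4 = 487.19 − 296.4 = 190.79.
Reliability = 190.79 / 226.49 = 0.842.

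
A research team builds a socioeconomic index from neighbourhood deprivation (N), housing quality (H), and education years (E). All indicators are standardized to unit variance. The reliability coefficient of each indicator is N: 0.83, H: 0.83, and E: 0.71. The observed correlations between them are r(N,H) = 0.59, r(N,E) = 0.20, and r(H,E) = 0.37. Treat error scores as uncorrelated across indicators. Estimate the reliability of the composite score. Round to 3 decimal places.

0.882

Var(N+H+E) = 3 + 2·[0.59 + 0.20 + 0.37] = 3 + 2.32 = 5.32.
Because errors are independent across components, Cov(Tᵢ,Tⱼ) = Cov(Xᵢ,Xⱼ); the off-diagonal part of the true-score variance is the same as above.
True-score variance = [0.83 + 0.83 + 0.71] + 2.32 = 2.37 + 2.32 = 4.69.
Reliability = 4.69 / 5.32 = 0.882.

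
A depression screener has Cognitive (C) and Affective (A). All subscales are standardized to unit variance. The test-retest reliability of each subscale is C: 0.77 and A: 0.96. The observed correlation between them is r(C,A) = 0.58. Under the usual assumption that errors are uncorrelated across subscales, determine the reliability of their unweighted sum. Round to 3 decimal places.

0.915

Var(C+A) = 2 + 2·[0.58] = 2 + 1.16 = 3.16.
Under uncorrelated errors the observed covariances equal the true-score covariances, so only the own-variance terms attenuate.
True-score variance = [0.77 + 0.96] + 1.16 = 1.73 + 1.16 = 2.89.
Reliability = 2.89 / 3.16 = 0.915.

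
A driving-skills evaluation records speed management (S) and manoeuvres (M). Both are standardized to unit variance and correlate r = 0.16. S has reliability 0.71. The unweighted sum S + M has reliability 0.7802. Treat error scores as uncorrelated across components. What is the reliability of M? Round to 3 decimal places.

Var(S+M) = 2 + 2·0.16 = 2.320.
True-score variance = ρ_S + ρ_M + 2·0.16, so 0.7802 = (0.71 + ρ_M + 0.32) / 2.320.
ρ_M = 0.7802·2.320 − 0.71 − 0.32 = 0.780.

0.780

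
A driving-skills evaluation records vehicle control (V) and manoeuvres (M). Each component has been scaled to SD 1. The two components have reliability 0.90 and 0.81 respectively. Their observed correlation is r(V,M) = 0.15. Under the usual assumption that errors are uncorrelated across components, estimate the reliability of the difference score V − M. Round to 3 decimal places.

0.829

Var(V−M) = 1 + 1 − 2·0.15 = 2 − 0.3 = 1.7.
Because errors are independent across components, Cov(Tᵢ,Tⱼ) = Cov(Xᵢ,Xⱼ); the off-diagonal part of the true-score variance is the same as above.
True-score variance = [0.90 + 0.81] − 0.3 = 1.71 − 0.3 = 1.41.
Reliability = 1.41 / 1.7 = 0.829.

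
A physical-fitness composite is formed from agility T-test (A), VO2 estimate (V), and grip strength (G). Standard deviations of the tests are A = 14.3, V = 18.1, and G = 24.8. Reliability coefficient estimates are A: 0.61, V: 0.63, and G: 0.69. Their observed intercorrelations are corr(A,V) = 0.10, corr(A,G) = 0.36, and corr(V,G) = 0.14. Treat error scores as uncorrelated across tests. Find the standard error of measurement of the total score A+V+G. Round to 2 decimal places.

19.79

Var(total) = 1147.14 + 432.793 = 1579.93.
True-score variance = 755.511 + 432.793 = 1188.3, so reliability = 0.7521.
Error variance = 1579.93 − 1188.3 = 391.629; SEM = √391.629 = 19.79.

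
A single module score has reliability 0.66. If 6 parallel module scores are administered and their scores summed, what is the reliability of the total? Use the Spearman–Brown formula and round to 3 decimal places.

ρ_k = kρ / (1 + (k−1)ρ) = 6·0.66 / (1 + 5·0.66) = 3.960 / 4.300 = 0.921.

0.921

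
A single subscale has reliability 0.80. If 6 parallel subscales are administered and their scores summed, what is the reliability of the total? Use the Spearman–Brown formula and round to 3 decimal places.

0.960

ρ_k = kρ / (1 + (k−1)ρ) = 6·0.80 / (1 + 5·0.80) = 4.800 / 5.000 = 0.960.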